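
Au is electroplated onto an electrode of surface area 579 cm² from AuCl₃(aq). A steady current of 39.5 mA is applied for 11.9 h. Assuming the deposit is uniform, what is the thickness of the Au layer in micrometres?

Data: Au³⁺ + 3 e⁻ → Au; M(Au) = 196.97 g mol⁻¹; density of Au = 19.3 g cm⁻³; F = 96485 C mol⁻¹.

Q = I·t = 0.03950 × 42840 = 1692 C; n(e⁻) = 0.01754 mol.
n(Au) = n(e⁻)/3 = 0.005846 mol, so m = 0.005846 × 196.97 = 1.152 g.
Volume = m/ρ = 1.152 / 19.3 = 0.05966 cm³.
Thickness = V/A = 0.05966 / 579 = 1.03 × 10⁻⁴ cm = 1.03 μm.

1.03 μm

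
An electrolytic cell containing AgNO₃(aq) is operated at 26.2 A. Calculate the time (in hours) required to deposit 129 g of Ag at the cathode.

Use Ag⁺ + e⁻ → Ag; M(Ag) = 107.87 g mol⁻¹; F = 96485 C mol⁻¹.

n(Ag) = m/M = 129 / 107.87 = 1.196 mol.
Each Ag atom requires 1 electron, so n(e⁻) = 1 × 1.196 = 1.196 mol.
Q = n(e⁻)·F = 1.196 × 96485 = 115400 C.
t = Q/I = 115400 / 26.20 A = 4404 s = 1.22 h.

1.22 h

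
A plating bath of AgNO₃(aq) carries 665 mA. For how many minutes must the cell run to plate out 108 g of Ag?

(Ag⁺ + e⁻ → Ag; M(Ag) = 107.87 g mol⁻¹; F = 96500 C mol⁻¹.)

2420 min

n(Ag) = m/M = 108 / 107.87 = 1.001 mol.
Each Ag atom requires 1 electron, so n(e⁻) = 1 × 1.001 = 1.001 mol.
Q = n(e⁻)·F = 1.001 × 96500 = 96620 C.
t = Q/I = 96620 / 0.6650 A = 145300 s = 2420 min.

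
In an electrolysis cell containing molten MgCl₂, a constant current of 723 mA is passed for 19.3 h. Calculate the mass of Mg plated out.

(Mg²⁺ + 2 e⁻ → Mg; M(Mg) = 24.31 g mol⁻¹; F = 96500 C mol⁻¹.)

Q = I·t = 0.7230 A × 69480 s = 50230 C.
n(e⁻) = Q/F = 50230 / 96500 = 0.5206 mol.
Mg²⁺ + 2 e⁻ → Mg, so n(Mg) = n(e⁻)/2 = 0.2603 mol.
m = n·M = 0.2603 × 24.31 = 6.33 g.

6.33 g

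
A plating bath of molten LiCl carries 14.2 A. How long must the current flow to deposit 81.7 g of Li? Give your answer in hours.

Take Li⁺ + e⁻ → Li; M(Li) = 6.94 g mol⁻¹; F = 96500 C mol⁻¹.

n(Li) = m/M = 81.7 / 6.94 = 11.77 mol.
Each Li atom requires 1 electron, so n(e⁻) = 1 × 11.77 = 11.77 mol.
Q = n(e⁻)·F = 11.77 × 96500 = 1136000 C.
t = Q/I = 1136000 / 14.20 A = 80000 s = 22.2 h.

22.2 h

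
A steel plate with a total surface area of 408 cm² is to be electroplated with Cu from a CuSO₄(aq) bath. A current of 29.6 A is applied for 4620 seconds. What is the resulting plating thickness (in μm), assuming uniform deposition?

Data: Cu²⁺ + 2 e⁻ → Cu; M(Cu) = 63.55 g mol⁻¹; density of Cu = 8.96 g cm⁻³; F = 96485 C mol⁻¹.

Q = I·t = 29.60 × 4620.0 = 136800 C; n(e⁻) = 1.417 mol.
n(Cu) = n(e⁻)/2 = 0.7087 mol, so m = 0.7087 × 63.55 = 45.04 g.
Volume = m/ρ = 45.04 / 8.96 = 5.026 cm³.
Thickness = V/A = 5.026 / 408 = 0.0123 cm = 123 μm.

123 μm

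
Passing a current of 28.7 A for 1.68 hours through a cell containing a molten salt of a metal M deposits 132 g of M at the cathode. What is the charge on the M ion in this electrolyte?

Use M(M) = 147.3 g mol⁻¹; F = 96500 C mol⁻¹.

+2

Q = I·t = 28.70 A × 6048.0 s = 173600 C, so n(e⁻) = 173600/96500 = 1.799 mol.
n(M) deposited = 132 / 147.3 = 0.8961 mol.
Electrons per atom = n(e⁻)/n(M) = 1.799 / 0.8961 = 2.01 ≈ 2, so the ion is M²⁺.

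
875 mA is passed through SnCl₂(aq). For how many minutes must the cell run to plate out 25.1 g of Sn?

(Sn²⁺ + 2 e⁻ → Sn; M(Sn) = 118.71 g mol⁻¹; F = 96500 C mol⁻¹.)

n(Sn) = m/M = 25.1 / 118.71 = 0.2114 mol.
Each Sn atom requires 2 electrons, so n(e⁻) = 2 × 0.2114 = 0.4229 mol.
Q = n(e⁻)·F = 0.4229 × 96500 = 40810 C.
t = Q/I = 40810 / 0.8750 A = 46640 s = 777 min.

777 min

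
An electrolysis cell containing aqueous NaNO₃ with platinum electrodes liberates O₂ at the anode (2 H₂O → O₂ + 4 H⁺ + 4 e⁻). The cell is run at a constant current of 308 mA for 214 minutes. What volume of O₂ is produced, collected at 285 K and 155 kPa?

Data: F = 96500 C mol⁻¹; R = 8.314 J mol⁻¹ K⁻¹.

0.157 L

Q = I·t = 0.3080 A × 12840 s = 3955 C.
n(e⁻) = Q/F = 3955 / 96500 = 0.04098 mol.
4 electrons are transferred per O₂ molecule, so n(O₂) = 0.04098 / 4 = 0.01025 mol.
V = nRT/P = (0.01025 × 8.314 × 285) / (155 × 10³ Pa) = 1.57 × 10⁻⁴ m³ = 0.157 L.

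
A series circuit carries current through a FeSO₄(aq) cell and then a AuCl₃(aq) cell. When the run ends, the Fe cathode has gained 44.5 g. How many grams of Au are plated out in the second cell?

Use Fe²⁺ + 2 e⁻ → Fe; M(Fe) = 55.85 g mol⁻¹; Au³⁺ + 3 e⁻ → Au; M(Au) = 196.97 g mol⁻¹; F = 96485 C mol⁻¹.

105 g

n(Fe) = 44.5 / 55.85 = 0.7968 mol.
Since Fe²⁺ + 2 e⁻ → Fe, n(e⁻) passed = 2 × 0.7968 = 1.594 mol.
Cells in series carry the same charge, so the same 1.594 mol of electrons passes through cell 2.
Au³⁺ + 3 e⁻ → Au, so n(Au) = 1.594 / 3 = 0.5312 mol.
m(Au) = 0.5312 × 196.97 = 105 g.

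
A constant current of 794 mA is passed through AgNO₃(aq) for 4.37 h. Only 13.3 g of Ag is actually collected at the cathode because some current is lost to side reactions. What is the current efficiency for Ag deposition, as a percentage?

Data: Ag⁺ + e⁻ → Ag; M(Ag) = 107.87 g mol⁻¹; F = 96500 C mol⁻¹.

95.3 %

Q = I·t = 0.7940 × 15732 = 12490 C; n(e⁻) = 12490/96500 = 0.1294 mol.
Theoretical n(Ag) = n(e⁻)/1 = 0.1294 mol, i.e. m_theo = 0.1294 × 107.87 = 13.96 g.
Efficiency = m_actual / m_theo = 13.3 / 13.96 = 95.3 %.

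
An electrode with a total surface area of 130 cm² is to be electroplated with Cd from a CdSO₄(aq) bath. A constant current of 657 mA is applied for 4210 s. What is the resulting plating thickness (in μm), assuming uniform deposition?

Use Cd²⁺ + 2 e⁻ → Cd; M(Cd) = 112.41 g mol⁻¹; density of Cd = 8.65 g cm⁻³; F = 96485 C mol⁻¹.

14.3 μm

Q = I·t = 0.6570 × 4210.0 = 2766 C; n(e⁻) = 0.02867 mol.
n(Cd) = n(e⁻)/2 = 0.01433 mol, so m = 0.01433 × 112.41 = 1.611 g.
Volume = m/ρ = 1.611 / 8.65 = 0.1863 cm³.
Thickness = V/A = 0.1863 / 130 = 0.00143 cm = 14.3 μm.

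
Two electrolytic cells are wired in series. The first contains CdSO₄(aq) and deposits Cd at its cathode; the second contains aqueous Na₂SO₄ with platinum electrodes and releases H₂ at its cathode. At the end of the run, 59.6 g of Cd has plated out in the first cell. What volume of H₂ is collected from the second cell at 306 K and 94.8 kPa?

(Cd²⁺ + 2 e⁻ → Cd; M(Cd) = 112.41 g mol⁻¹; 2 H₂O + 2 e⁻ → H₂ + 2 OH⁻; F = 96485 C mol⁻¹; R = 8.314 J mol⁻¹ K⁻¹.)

14.2 L

n(Cd) = 59.6 / 112.41 = 0.5302 mol, so n(e⁻) = 2 × 0.5302 = 1.060 mol.
The cells are in series, so the same 1.060 mol of electrons passes through the second cell.
2 H₂O + 2 e⁻ → H₂ + 2 OH⁻ — 2 mol e⁻ per mol H₂, so n(H₂) = 1.060/2 = 0.5302 mol.
V = nRT/P = (0.5302 × 8.314 × 306) / (94.8 × 10³) = 0.0142 m³ = 14.2 L.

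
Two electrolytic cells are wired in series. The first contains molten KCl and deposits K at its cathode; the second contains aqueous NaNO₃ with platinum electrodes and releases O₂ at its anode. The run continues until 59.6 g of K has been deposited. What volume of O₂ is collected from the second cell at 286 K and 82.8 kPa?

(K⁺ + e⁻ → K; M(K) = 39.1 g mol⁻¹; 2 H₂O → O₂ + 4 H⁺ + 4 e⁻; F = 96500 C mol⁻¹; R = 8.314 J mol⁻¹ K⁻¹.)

10.9 L

n(K) = 59.6 / 39.1 = 1.524 mol, so n(e⁻) = 1 × 1.524 = 1.524 mol.
The cells are in series, so the same 1.524 mol of electrons passes through the second cell.
2 H₂O → O₂ + 4 H⁺ + 4 e⁻ — 4 mol e⁻ per mol O₂, so n(O₂) = 1.524/4 = 0.3811 mol.
V = nRT/P = (0.3811 × 8.314 × 286) / (82.8 × 10³) = 0.0109 m³ = 10.9 L.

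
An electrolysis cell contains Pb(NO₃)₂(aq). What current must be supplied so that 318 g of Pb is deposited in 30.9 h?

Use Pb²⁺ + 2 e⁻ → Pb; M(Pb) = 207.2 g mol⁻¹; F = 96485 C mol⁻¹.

2.66 A

n(Pb) = 318 / 207.2 = 1.535 mol.
n(e⁻) = 2 × 1.535 = 3.069 mol.
Q = n(e⁻)·F = 3.069 × 96485 = 296200 C.
I = Q/t = 296200 / 111240 s = 2.66 A.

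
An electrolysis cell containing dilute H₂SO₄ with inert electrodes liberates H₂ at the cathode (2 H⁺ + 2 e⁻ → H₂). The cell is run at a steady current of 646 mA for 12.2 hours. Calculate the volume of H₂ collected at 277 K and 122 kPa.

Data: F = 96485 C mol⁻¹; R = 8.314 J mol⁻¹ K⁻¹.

Q = I·t = 0.6460 A × 43920 s = 28370 C.
n(e⁻) = Q/F = 28370 / 96485 = 0.2941 mol.
2 electrons are transferred per H₂ molecule, so n(H₂) = 0.2941 / 2 = 0.1470 mol.
V = nRT/P = (0.1470 × 8.314 × 277) / (122 × 10³ Pa) = 0.00278 m³ = 2.78 L.

2.78 L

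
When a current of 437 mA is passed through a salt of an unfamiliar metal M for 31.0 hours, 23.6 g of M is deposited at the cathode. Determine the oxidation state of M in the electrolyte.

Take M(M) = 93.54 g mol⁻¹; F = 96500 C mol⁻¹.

+2

Q = I·t = 0.4370 A × 111600 s = 48770 C, so n(e⁻) = 48770/96500 = 0.5054 mol.
n(M) deposited = 23.6 / 93.54 = 0.2523 mol.
Electrons per atom = n(e⁻)/n(M) = 0.5054 / 0.2523 = 2.00 ≈ 2, so the ion is M²⁺.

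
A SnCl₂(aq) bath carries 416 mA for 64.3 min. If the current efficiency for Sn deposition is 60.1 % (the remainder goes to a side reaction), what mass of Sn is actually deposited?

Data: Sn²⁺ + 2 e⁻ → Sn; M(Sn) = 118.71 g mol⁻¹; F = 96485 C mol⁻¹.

0.593 g

Q = I·t = 0.4160 × 3858.0 = 1605 C.
n(e⁻) = 1605/96485 = 0.01663 mol; theoretically n(Sn) = 0.01663/2 = 0.008317 mol, m_theo = 0.9873 g.
At 60.1 % efficiency, m_actual = 0.601 × 0.9873 = 0.593 g.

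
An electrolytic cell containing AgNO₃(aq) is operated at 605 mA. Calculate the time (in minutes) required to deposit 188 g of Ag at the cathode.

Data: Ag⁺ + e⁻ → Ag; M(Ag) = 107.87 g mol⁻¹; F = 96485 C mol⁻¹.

n(Ag) = m/M = 188 / 107.87 = 1.743 mol.
Each Ag atom requires 1 electron, so n(e⁻) = 1 × 1.743 = 1.743 mol.
Q = n(e⁻)·F = 1.743 × 96485 = 168200 C.
t = Q/I = 168200 / 0.6050 A = 277900 s = 4630 min.

4630 min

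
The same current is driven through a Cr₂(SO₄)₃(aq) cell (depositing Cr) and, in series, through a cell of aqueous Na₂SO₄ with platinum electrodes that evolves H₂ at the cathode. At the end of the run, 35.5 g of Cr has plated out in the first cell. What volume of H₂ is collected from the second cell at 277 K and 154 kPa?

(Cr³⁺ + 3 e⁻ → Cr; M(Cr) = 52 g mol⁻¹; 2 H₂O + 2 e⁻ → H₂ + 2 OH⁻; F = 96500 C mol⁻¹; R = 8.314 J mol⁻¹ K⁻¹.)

n(Cr) = 35.5 / 52 = 0.6827 mol, so n(e⁻) = 3 × 0.6827 = 2.048 mol.
The cells are in series, so the same 2.048 mol of electrons passes through the second cell.
2 H₂O + 2 e⁻ → H₂ + 2 OH⁻ — 2 mol e⁻ per mol H₂, so n(H₂) = 2.048/2 = 1.024 mol.
V = nRT/P = (1.024 × 8.314 × 277) / (154 × 10³) = 0.0153 m³ = 15.3 L.

15.3 L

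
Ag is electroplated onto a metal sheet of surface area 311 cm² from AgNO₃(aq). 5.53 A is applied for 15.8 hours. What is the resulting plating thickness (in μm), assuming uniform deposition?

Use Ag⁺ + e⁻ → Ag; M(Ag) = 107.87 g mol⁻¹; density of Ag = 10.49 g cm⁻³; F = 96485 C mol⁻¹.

1080 μm

Q = I·t = 5.530 × 56880 = 314500 C; n(e⁻) = 3.260 mol.
n(Ag) = n(e⁻)/1 = 3.260 mol, so m = 3.260 × 107.87 = 351.7 g.
Volume = m/ρ = 351.7 / 10.49 = 33.52 cm³.
Thickness = V/A = 33.52 / 311 = 0.108 cm = 1080 μm.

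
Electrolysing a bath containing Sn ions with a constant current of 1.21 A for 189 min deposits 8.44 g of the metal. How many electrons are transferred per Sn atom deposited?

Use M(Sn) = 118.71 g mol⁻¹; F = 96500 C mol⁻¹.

Q = I·t = 1.210 A × 11340 s = 13720 C, so n(e⁻) = 13720/96500 = 0.1422 mol.
n(Sn) deposited = 8.44 / 118.71 = 0.07110 mol.
Electrons per atom = n(e⁻)/n(Sn) = 0.1422 / 0.07110 = 2.00 ≈ 2, so the ion is Sn²⁺.

2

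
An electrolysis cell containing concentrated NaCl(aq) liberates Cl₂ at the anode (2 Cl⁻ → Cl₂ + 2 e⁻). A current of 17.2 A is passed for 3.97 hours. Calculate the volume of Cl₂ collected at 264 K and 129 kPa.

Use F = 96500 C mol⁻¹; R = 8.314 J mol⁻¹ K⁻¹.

Q = I·t = 17.20 A × 14292 s = 245800 C.
n(e⁻) = Q/F = 245800 / 96500 = 2.547 mol.
2 electrons are transferred per Cl₂ molecule, so n(Cl₂) = 2.547 / 2 = 1.274 mol.
V = nRT/P = (1.274 × 8.314 × 264) / (129 × 10³ Pa) = 0.0217 m³ = 21.7 L.

21.7 L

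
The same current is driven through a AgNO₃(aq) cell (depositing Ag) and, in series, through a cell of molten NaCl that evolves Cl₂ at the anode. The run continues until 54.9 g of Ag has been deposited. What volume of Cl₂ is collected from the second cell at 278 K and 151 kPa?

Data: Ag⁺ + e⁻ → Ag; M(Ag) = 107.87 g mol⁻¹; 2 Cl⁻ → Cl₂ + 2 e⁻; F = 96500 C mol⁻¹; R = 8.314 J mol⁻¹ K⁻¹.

3.90 L

n(Ag) = 54.9 / 107.87 = 0.5089 mol, so n(e⁻) = 1 × 0.5089 = 0.5089 mol.
The cells are in series, so the same 0.5089 mol of electrons passes through the second cell.
2 Cl⁻ → Cl₂ + 2 e⁻ — 2 mol e⁻ per mol Cl₂, so n(Cl₂) = 0.5089/2 = 0.2545 mol.
V = nRT/P = (0.2545 × 8.314 × 278) / (151 × 10³) = 0.00390 m³ = 3.90 L.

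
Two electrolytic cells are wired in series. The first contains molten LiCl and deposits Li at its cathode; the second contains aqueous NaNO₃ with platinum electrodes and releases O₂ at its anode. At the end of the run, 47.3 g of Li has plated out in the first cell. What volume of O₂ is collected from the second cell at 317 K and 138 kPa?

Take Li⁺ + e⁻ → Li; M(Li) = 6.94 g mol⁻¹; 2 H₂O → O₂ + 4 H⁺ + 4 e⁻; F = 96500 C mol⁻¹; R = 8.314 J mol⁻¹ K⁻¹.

n(Li) = 47.3 / 6.94 = 6.816 mol, so n(e⁻) = 1 × 6.816 = 6.816 mol.
The cells are in series, so the same 6.816 mol of electrons passes through the second cell.
2 H₂O → O₂ + 4 H⁺ + 4 e⁻ — 4 mol e⁻ per mol O₂, so n(O₂) = 6.816/4 = 1.704 mol.
V = nRT/P = (1.704 × 8.314 × 317) / (138 × 10³) = 0.0325 m³ = 32.5 L.

32.5 L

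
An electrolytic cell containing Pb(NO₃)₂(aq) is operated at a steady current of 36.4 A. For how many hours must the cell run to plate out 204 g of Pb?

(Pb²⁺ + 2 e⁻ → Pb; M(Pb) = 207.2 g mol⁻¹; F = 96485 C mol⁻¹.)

1.45 h

n(Pb) = m/M = 204 / 207.2 = 0.9846 mol.
Each Pb atom requires 2 electrons, so n(e⁻) = 2 × 0.9846 = 1.969 mol.
Q = n(e⁻)·F = 1.969 × 96485 = 190000 C.
t = Q/I = 190000 / 36.40 A = 5219 s = 1.45 h.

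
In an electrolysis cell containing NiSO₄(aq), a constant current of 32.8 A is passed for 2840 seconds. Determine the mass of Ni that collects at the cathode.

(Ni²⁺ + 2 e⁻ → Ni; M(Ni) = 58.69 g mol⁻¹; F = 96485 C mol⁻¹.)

28.3 g

Q = I·t = 32.80 A × 2840.0 s = 93150 C.
n(e⁻) = Q/F = 93150 / 96485 = 0.9655 mol.
Ni²⁺ + 2 e⁻ → Ni, so n(Ni) = n(e⁻)/2 = 0.4827 mol.
m = n·M = 0.4827 × 58.69 = 28.3 g.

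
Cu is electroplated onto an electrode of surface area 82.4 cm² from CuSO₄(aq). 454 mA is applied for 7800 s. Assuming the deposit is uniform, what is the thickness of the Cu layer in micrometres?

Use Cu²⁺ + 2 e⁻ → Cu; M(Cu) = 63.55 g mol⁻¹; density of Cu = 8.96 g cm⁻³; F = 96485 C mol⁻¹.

15.8 μm

Q = I·t = 0.4540 × 7800.0 = 3541 C; n(e⁻) = 0.03670 mol.
n(Cu) = n(e⁻)/2 = 0.01835 mol, so m = 0.01835 × 63.55 = 1.166 g.
Volume = m/ρ = 1.166 / 8.96 = 0.1302 cm³.
Thickness = V/A = 0.1302 / 82.4 = 0.00158 cm = 15.8 μm.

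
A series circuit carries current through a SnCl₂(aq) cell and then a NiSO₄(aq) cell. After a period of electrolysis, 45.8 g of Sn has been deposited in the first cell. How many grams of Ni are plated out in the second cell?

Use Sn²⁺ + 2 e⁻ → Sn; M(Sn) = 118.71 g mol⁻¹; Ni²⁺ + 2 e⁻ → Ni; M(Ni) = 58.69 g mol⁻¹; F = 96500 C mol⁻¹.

22.6 g

n(Sn) = 45.8 / 118.71 = 0.3858 mol.
Since Sn²⁺ + 2 e⁻ → Sn, n(e⁻) passed = 2 × 0.3858 = 0.7716 mol.
Cells in series carry the same charge, so the same 0.7716 mol of electrons passes through cell 2.
Ni²⁺ + 2 e⁻ → Ni, so n(Ni) = 0.7716 / 2 = 0.3858 mol.
m(Ni) = 0.3858 × 58.69 = 22.6 g.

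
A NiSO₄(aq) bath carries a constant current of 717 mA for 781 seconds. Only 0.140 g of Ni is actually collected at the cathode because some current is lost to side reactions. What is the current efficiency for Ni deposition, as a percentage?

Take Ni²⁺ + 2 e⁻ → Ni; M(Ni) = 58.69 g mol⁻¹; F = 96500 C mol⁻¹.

Q = I·t = 0.7170 × 781.00 = 560.0 C; n(e⁻) = 560.0/96500 = 0.005803 mol.
Theoretical n(Ni) = n(e⁻)/2 = 0.002901 mol, i.e. m_theo = 0.002901 × 58.69 = 0.1703 g.
Efficiency = m_actual / m_theo = 0.140 / 0.1703 = 82.2 %.

82.2 %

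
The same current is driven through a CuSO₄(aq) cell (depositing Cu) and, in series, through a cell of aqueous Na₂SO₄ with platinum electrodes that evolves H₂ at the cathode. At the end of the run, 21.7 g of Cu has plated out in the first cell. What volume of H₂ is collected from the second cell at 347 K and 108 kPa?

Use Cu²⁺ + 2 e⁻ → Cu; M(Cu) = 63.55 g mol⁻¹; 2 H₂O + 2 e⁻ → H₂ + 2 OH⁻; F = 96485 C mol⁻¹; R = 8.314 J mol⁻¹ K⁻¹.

n(Cu) = 21.7 / 63.55 = 0.3415 mol, so n(e⁻) = 2 × 0.3415 = 0.6829 mol.
The cells are in series, so the same 0.6829 mol of electrons passes through the second cell.
2 H₂O + 2 e⁻ → H₂ + 2 OH⁻ — 2 mol e⁻ per mol H₂, so n(H₂) = 0.6829/2 = 0.3415 mol.
V = nRT/P = (0.3415 × 8.314 × 347) / (108 × 10³) = 0.00912 m³ = 9.12 L.

9.12 L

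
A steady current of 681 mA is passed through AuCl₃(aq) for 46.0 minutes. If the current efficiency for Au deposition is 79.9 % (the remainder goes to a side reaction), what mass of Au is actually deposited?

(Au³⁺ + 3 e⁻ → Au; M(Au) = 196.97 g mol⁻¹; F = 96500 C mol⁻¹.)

1.02 g

Q = I·t = 0.6810 × 2760.0 = 1880 C.
n(e⁻) = 1880/96500 = 0.01948 mol; theoretically n(Au) = 0.01948/3 = 0.006492 mol, m_theo = 1.279 g.
At 79.9 % efficiency, m_actual = 0.799 × 1.279 = 1.02 g.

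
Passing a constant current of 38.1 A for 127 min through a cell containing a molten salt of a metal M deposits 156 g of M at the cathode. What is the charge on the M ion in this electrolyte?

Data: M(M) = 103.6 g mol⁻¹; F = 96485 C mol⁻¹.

Q = I·t = 38.10 A × 7620.0 s = 290300 C, so n(e⁻) = 290300/96485 = 3.009 mol.
n(M) deposited = 156 / 103.6 = 1.506 mol.
Electrons per atom = n(e⁻)/n(M) = 3.009 / 1.506 = 2.00 ≈ 2, so the ion is M²⁺.

+2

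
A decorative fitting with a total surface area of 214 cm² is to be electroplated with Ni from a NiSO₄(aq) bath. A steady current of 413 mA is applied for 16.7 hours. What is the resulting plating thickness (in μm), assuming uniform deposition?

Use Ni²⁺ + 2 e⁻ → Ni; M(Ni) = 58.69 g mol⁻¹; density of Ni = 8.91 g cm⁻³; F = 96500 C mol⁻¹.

Q = I·t = 0.4130 × 60120 = 24830 C; n(e⁻) = 0.2573 mol.
n(Ni) = n(e⁻)/2 = 0.1287 mol, so m = 0.1287 × 58.69 = 7.551 g.
Volume = m/ρ = 7.551 / 8.91 = 0.8474 cm³.
Thickness = V/A = 0.8474 / 214 = 0.00396 cm = 39.6 μm.

39.6 μm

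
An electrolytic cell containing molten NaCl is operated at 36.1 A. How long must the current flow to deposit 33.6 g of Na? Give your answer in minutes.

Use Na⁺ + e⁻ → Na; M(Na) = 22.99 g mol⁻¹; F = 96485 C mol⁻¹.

65.1 min

n(Na) = m/M = 33.6 / 22.99 = 1.462 mol.
Each Na atom requires 1 electron, so n(e⁻) = 1 × 1.462 = 1.462 mol.
Q = n(e⁻)·F = 1.462 × 96485 = 141000 C.
t = Q/I = 141000 / 36.10 A = 3906 s = 65.1 min.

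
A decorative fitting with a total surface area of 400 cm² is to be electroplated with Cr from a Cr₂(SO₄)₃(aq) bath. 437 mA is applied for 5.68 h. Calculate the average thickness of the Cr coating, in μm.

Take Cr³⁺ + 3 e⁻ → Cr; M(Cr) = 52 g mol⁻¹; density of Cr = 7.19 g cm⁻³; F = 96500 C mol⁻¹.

5.58 μm

Q = I·t = 0.4370 × 20448 = 8936 C; n(e⁻) = 0.09260 mol.
n(Cr) = n(e⁻)/3 = 0.03087 mol, so m = 0.03087 × 52 = 1.605 g.
Volume = m/ρ = 1.605 / 7.19 = 0.2232 cm³.
Thickness = V/A = 0.2232 / 400 = 5.58 × 10⁻⁴ cm = 5.58 μm.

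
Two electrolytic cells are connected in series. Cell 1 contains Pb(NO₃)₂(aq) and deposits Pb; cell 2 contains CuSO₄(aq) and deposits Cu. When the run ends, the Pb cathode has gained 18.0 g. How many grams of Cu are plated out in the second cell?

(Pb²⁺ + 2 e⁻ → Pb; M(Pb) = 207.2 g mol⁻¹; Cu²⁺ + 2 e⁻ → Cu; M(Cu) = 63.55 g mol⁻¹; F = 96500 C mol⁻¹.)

5.52 g

n(Pb) = 18.0 / 207.2 = 0.08687 mol.
Since Pb²⁺ + 2 e⁻ → Pb, n(e⁻) passed = 2 × 0.08687 = 0.1737 mol.
Cells in series carry the same charge, so the same 0.1737 mol of electrons passes through cell 2.
Cu²⁺ + 2 e⁻ → Cu, so n(Cu) = 0.1737 / 2 = 0.08687 mol.
m(Cu) = 0.08687 × 63.55 = 5.52 g.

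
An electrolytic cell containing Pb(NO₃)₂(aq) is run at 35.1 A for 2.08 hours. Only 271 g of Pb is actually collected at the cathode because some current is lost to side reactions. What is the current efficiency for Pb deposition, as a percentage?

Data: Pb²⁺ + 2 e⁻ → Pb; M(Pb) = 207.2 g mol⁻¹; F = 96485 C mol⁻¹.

96.0 %

Q = I·t = 35.10 × 7488.0 = 262800 C; n(e⁻) = 262800/96485 = 2.724 mol.
Theoretical n(Pb) = n(e⁻)/2 = 1.362 mol, i.e. m_theo = 1.362 × 207.2 = 282.2 g.
Efficiency = m_actual / m_theo = 271 / 282.2 = 96.0 %.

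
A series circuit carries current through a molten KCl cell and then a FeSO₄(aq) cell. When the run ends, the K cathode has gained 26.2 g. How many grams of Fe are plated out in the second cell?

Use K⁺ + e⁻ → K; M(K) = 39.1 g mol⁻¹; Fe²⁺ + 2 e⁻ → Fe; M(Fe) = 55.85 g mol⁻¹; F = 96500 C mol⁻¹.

18.7 g

n(K) = 26.2 / 39.1 = 0.6701 mol.
Since K⁺ + e⁻ → K, n(e⁻) passed = 1 × 0.6701 = 0.6701 mol.
Cells in series carry the same charge, so the same 0.6701 mol of electrons passes through cell 2.
Fe²⁺ + 2 e⁻ → Fe, so n(Fe) = 0.6701 / 2 = 0.3350 mol.
m(Fe) = 0.3350 × 55.85 = 18.7 g.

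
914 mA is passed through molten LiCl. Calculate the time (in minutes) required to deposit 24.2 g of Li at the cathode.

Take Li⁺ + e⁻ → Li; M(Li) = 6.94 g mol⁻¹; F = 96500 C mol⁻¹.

n(Li) = m/M = 24.2 / 6.94 = 3.487 mol.
Each Li atom requires 1 electron, so n(e⁻) = 1 × 3.487 = 3.487 mol.
Q = n(e⁻)·F = 3.487 × 96500 = 336500 C.
t = Q/I = 336500 / 0.9140 A = 368200 s = 6140 min.

6140 min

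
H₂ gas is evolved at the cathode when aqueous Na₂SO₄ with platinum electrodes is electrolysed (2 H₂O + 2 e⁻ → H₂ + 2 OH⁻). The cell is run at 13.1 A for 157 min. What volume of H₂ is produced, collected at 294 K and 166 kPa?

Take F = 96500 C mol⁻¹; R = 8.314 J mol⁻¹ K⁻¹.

Q = I·t = 13.10 A × 9420.0 s = 123400 C.
n(e⁻) = Q/F = 123400 / 96500 = 1.279 mol.
2 electrons are transferred per H₂ molecule, so n(H₂) = 1.279 / 2 = 0.6394 mol.
V = nRT/P = (0.6394 × 8.314 × 294) / (166 × 10³ Pa) = 0.00941 m³ = 9.41 L.

9.41 L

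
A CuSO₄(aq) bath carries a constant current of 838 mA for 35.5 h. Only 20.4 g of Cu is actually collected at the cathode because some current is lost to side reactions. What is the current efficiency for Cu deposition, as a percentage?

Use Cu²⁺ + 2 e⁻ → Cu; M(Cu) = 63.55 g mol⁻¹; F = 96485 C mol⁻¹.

57.8 %

Q = I·t = 0.8380 × 127800 = 107100 C; n(e⁻) = 107100/96485 = 1.110 mol.
Theoretical n(Cu) = n(e⁻)/2 = 0.5550 mol, i.e. m_theo = 0.5550 × 63.55 = 35.27 g.
Efficiency = m_actual / m_theo = 20.4 / 35.27 = 57.8 %.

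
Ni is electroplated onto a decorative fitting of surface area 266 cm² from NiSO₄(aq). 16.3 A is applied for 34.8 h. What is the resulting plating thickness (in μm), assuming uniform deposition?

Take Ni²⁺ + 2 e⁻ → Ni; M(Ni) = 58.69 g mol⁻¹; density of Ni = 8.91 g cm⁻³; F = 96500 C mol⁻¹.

2620 μm

Q = I·t = 16.30 × 125280 = 2042000 C; n(e⁻) = 21.16 mol.
n(Ni) = n(e⁻)/2 = 10.58 mol, so m = 10.58 × 58.69 = 621.0 g.
Volume = m/ρ = 621.0 / 8.91 = 69.69 cm³.
Thickness = V/A = 69.69 / 266 = 0.262 cm = 2620 μm.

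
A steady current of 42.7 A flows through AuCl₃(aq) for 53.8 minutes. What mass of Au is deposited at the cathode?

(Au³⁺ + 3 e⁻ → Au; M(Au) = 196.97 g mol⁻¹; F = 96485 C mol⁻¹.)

Q = I·t = 42.70 A × 3228.0 s = 137800 C.
n(e⁻) = Q/F = 137800 / 96485 = 1.429 mol.
Au³⁺ + 3 e⁻ → Au, so n(Au) = n(e⁻)/3 = 0.4762 mol.
m = n·M = 0.4762 × 196.97 = 93.8 g.

93.8 g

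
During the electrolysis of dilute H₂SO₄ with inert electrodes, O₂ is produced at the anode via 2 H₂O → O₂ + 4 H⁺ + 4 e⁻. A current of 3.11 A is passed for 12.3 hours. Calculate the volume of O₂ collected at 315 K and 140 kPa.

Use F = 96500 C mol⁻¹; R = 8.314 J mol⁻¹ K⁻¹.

Q = I·t = 3.110 A × 44280 s = 137700 C.
n(e⁻) = Q/F = 137700 / 96500 = 1.427 mol.
4 electrons are transferred per O₂ molecule, so n(O₂) = 1.427 / 4 = 0.3568 mol.
V = nRT/P = (0.3568 × 8.314 × 315) / (140 × 10³ Pa) = 0.00667 m³ = 6.67 L.

6.67 L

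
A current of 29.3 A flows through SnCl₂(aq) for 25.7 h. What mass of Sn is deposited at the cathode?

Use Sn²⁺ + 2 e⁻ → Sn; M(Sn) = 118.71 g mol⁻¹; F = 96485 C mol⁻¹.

Q = I·t = 29.30 A × 92520 s = 2711000 C.
n(e⁻) = Q/F = 2711000 / 96485 = 28.10 mol.
Sn²⁺ + 2 e⁻ → Sn, so n(Sn) = n(e⁻)/2 = 14.05 mol.
m = n·M = 14.05 × 118.71 = 1670 g.

1670 g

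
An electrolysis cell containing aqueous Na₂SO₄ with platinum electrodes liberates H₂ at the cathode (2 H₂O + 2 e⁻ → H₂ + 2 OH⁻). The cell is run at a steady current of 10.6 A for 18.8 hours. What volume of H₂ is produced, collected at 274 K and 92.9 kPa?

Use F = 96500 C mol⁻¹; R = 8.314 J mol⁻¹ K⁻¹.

Q = I·t = 10.60 A × 67680 s = 717400 C.
n(e⁻) = Q/F = 717400 / 96500 = 7.434 mol.
2 electrons are transferred per H₂ molecule, so n(H₂) = 7.434 / 2 = 3.717 mol.
V = nRT/P = (3.717 × 8.314 × 274) / (92.9 × 10³ Pa) = 0.0911 m³ = 91.1 L.

91.1 L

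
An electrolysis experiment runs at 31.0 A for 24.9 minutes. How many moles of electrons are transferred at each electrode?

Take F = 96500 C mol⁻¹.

Q = I·t = 31.00 A × 1494.0 s = 46310 C.
n(e⁻) = Q/F = 46310 / 96500 = 0.480 mol.

0.480 mol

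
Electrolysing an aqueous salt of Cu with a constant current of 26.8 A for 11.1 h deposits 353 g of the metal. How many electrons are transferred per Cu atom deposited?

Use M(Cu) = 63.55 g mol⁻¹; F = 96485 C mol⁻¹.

Q = I·t = 26.80 A × 39960 s = 1071000 C, so n(e⁻) = 1071000/96485 = 11.10 mol.
n(Cu) deposited = 353 / 63.55 = 5.555 mol.
Electrons per atom = n(e⁻)/n(Cu) = 11.10 / 5.555 = 2.00 ≈ 2, so the ion is Cu²⁺.

2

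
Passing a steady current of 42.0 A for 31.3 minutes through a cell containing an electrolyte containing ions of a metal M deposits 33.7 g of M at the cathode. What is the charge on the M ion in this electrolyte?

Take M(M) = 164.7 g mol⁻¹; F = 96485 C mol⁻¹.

+4

Q = I·t = 42.00 A × 1878.0 s = 78880 C, so n(e⁻) = 78880/96485 = 0.8175 mol.
n(M) deposited = 33.7 / 164.7 = 0.2046 mol.
Electrons per atom = n(e⁻)/n(M) = 0.8175 / 0.2046 = 4.00 ≈ 4, so the ion is M⁴⁺.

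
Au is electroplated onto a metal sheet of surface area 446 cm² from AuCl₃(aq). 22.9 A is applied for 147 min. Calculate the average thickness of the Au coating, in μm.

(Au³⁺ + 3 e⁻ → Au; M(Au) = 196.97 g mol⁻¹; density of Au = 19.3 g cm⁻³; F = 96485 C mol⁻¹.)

Q = I·t = 22.90 × 8820.0 = 202000 C; n(e⁻) = 2.093 mol.
n(Au) = n(e⁻)/3 = 0.6978 mol, so m = 0.6978 × 196.97 = 137.4 g.
Volume = m/ρ = 137.4 / 19.3 = 7.121 cm³.
Thickness = V/A = 7.121 / 446 = 0.0160 cm = 160 μm.

160 μm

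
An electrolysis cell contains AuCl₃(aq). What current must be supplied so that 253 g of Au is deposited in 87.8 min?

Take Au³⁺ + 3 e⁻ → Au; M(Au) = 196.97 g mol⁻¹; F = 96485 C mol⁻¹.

70.6 A

n(Au) = 253 / 196.97 = 1.284 mol.
n(e⁻) = 3 × 1.284 = 3.853 mol.
Q = n(e⁻)·F = 3.853 × 96485 = 371800 C.
I = Q/t = 371800 / 5268.0 s = 70.6 A.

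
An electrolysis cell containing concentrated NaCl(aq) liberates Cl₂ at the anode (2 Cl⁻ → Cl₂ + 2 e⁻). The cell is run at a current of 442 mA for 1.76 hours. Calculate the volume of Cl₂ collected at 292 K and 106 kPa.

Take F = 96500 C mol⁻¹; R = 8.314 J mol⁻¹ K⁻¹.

0.332 L

Q = I·t = 0.4420 A × 6336.0 s = 2801 C.
n(e⁻) = Q/F = 2801 / 96500 = 0.02902 mol.
2 electrons are transferred per Cl₂ molecule, so n(Cl₂) = 0.02902 / 2 = 0.01451 mol.
V = nRT/P = (0.01451 × 8.314 × 292) / (106 × 10³ Pa) = 3.32 × 10⁻⁴ m³ = 0.332 L.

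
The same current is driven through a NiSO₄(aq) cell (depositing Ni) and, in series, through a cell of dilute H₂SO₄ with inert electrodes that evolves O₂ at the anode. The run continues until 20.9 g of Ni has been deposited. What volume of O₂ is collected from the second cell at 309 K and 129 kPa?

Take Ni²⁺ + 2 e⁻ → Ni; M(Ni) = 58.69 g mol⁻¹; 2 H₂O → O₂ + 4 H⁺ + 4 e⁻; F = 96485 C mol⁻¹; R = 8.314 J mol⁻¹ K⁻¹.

3.55 L

n(Ni) = 20.9 / 58.69 = 0.3561 mol, so n(e⁻) = 2 × 0.3561 = 0.7122 mol.
The cells are in series, so the same 0.7122 mol of electrons passes through the second cell.
2 H₂O → O₂ + 4 H⁺ + 4 e⁻ — 4 mol e⁻ per mol O₂, so n(O₂) = 0.7122/4 = 0.1781 mol.
V = nRT/P = (0.1781 × 8.314 × 309) / (129 × 10³) = 0.00355 m³ = 3.55 L.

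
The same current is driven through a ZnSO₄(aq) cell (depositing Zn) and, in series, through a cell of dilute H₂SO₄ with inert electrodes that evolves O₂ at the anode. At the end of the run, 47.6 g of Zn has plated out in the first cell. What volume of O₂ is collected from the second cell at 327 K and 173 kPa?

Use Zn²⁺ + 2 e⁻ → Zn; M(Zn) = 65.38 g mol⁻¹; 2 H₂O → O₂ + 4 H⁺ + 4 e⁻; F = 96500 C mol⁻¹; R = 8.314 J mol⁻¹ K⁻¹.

5.72 L

n(Zn) = 47.6 / 65.38 = 0.7281 mol, so n(e⁻) = 2 × 0.7281 = 1.456 mol.
The cells are in series, so the same 1.456 mol of electrons passes through the second cell.
2 H₂O → O₂ + 4 H⁺ + 4 e⁻ — 4 mol e⁻ per mol O₂, so n(O₂) = 1.456/4 = 0.3640 mol.
V = nRT/P = (0.3640 × 8.314 × 327) / (173 × 10³) = 0.00572 m³ = 5.72 L.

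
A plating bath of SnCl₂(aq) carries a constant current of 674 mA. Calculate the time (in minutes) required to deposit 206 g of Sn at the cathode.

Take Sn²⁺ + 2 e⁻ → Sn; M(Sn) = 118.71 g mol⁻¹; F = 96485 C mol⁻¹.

n(Sn) = m/M = 206 / 118.71 = 1.735 mol.
Each Sn atom requires 2 electrons, so n(e⁻) = 2 × 1.735 = 3.471 mol.
Q = n(e⁻)·F = 3.471 × 96485 = 334900 C.
t = Q/I = 334900 / 0.6740 A = 496800 s = 8280 min.

8280 min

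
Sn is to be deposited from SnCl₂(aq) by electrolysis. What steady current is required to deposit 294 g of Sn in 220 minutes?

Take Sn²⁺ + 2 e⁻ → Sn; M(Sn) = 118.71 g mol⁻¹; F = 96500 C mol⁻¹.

n(Sn) = 294 / 118.71 = 2.477 mol.
n(e⁻) = 2 × 2.477 = 4.953 mol.
Q = n(e⁻)·F = 4.953 × 96500 = 478000 C.
I = Q/t = 478000 / 13200 s = 36.2 A.

36.2 A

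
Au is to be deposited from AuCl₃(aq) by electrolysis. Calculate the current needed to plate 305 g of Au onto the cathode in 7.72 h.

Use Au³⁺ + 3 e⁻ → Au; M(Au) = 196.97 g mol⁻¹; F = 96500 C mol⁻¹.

16.1 A

n(Au) = 305 / 196.97 = 1.548 mol.
n(e⁻) = 3 × 1.548 = 4.645 mol.
Q = n(e⁻)·F = 4.645 × 96500 = 448300 C.
I = Q/t = 448300 / 27792 s = 16.1 A.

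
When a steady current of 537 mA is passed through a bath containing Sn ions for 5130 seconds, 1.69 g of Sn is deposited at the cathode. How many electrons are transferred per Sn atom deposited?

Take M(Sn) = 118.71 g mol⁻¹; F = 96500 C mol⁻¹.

2

Q = I·t = 0.5370 A × 5130.0 s = 2755 C, so n(e⁻) = 2755/96500 = 0.02855 mol.
n(Sn) deposited = 1.69 / 118.71 = 0.01424 mol.
Electrons per atom = n(e⁻)/n(Sn) = 0.02855 / 0.01424 = 2.01 ≈ 2, so the ion is Sn²⁺.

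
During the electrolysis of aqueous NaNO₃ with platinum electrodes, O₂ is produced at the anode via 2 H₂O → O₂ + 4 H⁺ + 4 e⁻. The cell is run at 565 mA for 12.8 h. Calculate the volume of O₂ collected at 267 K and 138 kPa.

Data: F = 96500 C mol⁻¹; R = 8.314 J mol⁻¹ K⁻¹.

Q = I·t = 0.5650 A × 46080 s = 26040 C.
n(e⁻) = Q/F = 26040 / 96500 = 0.2698 mol.
4 electrons are transferred per O₂ molecule, so n(O₂) = 0.2698 / 4 = 0.06745 mol.
V = nRT/P = (0.06745 × 8.314 × 267) / (138 × 10³ Pa) = 0.00108 m³ = 1.08 L.

1.08 L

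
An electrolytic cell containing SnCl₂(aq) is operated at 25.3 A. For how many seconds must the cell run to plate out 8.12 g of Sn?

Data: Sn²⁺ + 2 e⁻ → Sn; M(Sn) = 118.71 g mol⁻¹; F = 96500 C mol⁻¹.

522 s

n(Sn) = m/M = 8.12 / 118.71 = 0.06840 mol.
Each Sn atom requires 2 electrons, so n(e⁻) = 2 × 0.06840 = 0.1368 mol.
Q = n(e⁻)·F = 0.1368 × 96500 = 13200 C.
t = Q/I = 13200 / 25.30 A = 521.8 s.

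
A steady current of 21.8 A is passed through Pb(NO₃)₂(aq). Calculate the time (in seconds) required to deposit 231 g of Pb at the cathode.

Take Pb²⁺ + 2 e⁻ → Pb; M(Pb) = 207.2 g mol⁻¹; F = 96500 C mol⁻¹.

n(Pb) = m/M = 231 / 207.2 = 1.115 mol.
Each Pb atom requires 2 electrons, so n(e⁻) = 2 × 1.115 = 2.230 mol.
Q = n(e⁻)·F = 2.230 × 96500 = 215200 C.
t = Q/I = 215200 / 21.80 A = 9870 s.

9870 s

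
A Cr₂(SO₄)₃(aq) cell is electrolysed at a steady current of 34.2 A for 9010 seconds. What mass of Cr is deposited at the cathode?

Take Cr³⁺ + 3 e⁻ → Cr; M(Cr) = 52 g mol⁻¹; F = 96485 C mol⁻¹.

Q = I·t = 34.20 A × 9010.0 s = 308100 C.
n(e⁻) = Q/F = 308100 / 96485 = 3.194 mol.
Cr³⁺ + 3 e⁻ → Cr, so n(Cr) = n(e⁻)/3 = 1.065 mol.
m = n·M = 1.065 × 52 = 55.4 g.

55.4 g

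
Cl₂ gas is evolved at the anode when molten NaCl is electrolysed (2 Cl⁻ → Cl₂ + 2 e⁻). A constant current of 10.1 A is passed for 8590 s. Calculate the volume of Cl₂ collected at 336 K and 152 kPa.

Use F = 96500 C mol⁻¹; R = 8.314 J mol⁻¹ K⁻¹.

Q = I·t = 10.10 A × 8590.0 s = 86760 C.
n(e⁻) = Q/F = 86760 / 96500 = 0.8991 mol.
2 electrons are transferred per Cl₂ molecule, so n(Cl₂) = 0.8991 / 2 = 0.4495 mol.
V = nRT/P = (0.4495 × 8.314 × 336) / (152 × 10³ Pa) = 0.00826 m³ = 8.26 L.

8.26 L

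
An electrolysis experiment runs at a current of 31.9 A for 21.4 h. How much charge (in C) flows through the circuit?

Q = I·t = 31.90 A × 77040 s = 2.46 × 10⁶ C.

2.46 × 10⁶ C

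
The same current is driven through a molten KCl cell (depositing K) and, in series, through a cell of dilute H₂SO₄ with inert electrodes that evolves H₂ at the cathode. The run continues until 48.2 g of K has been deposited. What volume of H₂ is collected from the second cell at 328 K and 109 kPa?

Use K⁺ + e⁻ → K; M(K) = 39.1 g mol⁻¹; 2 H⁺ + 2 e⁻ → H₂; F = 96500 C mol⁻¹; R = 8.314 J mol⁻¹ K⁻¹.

n(K) = 48.2 / 39.1 = 1.233 mol, so n(e⁻) = 1 × 1.233 = 1.233 mol.
The cells are in series, so the same 1.233 mol of electrons passes through the second cell.
2 H⁺ + 2 e⁻ → H₂ — 2 mol e⁻ per mol H₂, so n(H₂) = 1.233/2 = 0.6164 mol.
V = nRT/P = (0.6164 × 8.314 × 328) / (109 × 10³) = 0.0154 m³ = 15.4 L.

15.4 L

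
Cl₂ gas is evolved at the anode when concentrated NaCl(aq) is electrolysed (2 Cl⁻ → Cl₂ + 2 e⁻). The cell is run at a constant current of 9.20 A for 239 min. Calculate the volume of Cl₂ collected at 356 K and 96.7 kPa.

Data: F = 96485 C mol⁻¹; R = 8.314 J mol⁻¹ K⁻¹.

Q = I·t = 9.200 A × 14340 s = 131900 C.
n(e⁻) = Q/F = 131900 / 96485 = 1.367 mol.
2 electrons are transferred per Cl₂ molecule, so n(Cl₂) = 1.367 / 2 = 0.6837 mol.
V = nRT/P = (0.6837 × 8.314 × 356) / (96.7 × 10³ Pa) = 0.0209 m³ = 20.9 L.

20.9 L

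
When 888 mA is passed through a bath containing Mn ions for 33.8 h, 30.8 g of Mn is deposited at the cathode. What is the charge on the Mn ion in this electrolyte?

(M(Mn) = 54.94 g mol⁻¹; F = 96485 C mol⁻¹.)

Q = I·t = 0.8880 A × 121680 s = 108100 C, so n(e⁻) = 108100/96485 = 1.120 mol.
n(Mn) deposited = 30.8 / 54.94 = 0.5606 mol.
Electrons per atom = n(e⁻)/n(Mn) = 1.120 / 0.5606 = 2.00 ≈ 2, so the ion is Mn²⁺.

+2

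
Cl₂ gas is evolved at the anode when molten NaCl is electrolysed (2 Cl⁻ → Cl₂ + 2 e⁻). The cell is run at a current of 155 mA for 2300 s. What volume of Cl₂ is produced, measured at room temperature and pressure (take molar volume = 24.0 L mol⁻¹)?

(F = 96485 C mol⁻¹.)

Q = I·t = 0.1550 A × 2300.0 s = 356.5 C.
n(e⁻) = Q/F = 356.5 / 96485 = 0.003695 mol.
2 electrons are transferred per Cl₂ molecule, so n(Cl₂) = 0.003695 / 2 = 0.001847 mol.
V = n × V_m = 0.001847 × 24.0 = 0.0443 L.

0.0443 L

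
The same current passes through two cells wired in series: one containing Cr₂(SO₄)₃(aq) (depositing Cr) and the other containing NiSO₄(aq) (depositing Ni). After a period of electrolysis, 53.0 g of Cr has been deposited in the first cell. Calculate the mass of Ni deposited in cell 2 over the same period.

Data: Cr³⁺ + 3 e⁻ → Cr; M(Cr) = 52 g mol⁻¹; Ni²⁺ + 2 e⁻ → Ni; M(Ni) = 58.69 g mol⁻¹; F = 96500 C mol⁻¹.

n(Cr) = 53.0 / 52 = 1.019 mol.
Since Cr³⁺ + 3 e⁻ → Cr, n(e⁻) passed = 3 × 1.019 = 3.058 mol.
Cells in series carry the same charge, so the same 3.058 mol of electrons passes through cell 2.
Ni²⁺ + 2 e⁻ → Ni, so n(Ni) = 3.058 / 2 = 1.529 mol.
m(Ni) = 1.529 × 58.69 = 89.7 g.

89.7 g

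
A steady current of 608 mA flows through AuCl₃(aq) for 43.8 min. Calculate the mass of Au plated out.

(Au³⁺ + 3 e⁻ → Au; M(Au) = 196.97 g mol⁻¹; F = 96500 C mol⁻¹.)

1.09 g

Q = I·t = 0.6080 A × 2628.0 s = 1598 C.
n(e⁻) = Q/F = 1598 / 96500 = 0.01656 mol.
Au³⁺ + 3 e⁻ → Au, so n(Au) = n(e⁻)/3 = 0.005519 mol.
m = n·M = 0.005519 × 196.97 = 1.09 g.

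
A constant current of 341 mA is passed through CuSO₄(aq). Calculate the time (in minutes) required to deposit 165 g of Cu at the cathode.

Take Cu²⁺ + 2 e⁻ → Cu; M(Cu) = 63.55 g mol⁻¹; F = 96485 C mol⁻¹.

24500 min

n(Cu) = m/M = 165 / 63.55 = 2.596 mol.
Each Cu atom requires 2 electrons, so n(e⁻) = 2 × 2.596 = 5.193 mol.
Q = n(e⁻)·F = 5.193 × 96485 = 501000 C.
t = Q/I = 501000 / 0.3410 A = 1469000 s = 24500 min.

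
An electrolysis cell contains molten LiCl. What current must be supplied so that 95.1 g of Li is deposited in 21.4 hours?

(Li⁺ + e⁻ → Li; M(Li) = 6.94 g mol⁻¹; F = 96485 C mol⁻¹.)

n(Li) = 95.1 / 6.94 = 13.70 mol.
n(e⁻) = 1 × 13.70 = 13.70 mol.
Q = n(e⁻)·F = 13.70 × 96485 = 1322000 C.
I = Q/t = 1322000 / 77040 s = 17.2 A.

17.2 A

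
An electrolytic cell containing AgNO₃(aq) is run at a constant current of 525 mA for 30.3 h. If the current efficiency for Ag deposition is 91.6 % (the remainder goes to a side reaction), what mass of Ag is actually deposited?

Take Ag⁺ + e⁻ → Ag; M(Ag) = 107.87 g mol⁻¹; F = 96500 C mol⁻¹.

Q = I·t = 0.5250 × 109080 = 57270 C.
n(e⁻) = 57270/96500 = 0.5934 mol; theoretically n(Ag) = 0.5934/1 = 0.5934 mol, m_theo = 64.01 g.
At 91.6 % efficiency, m_actual = 0.916 × 64.01 = 58.6 g.

58.6 g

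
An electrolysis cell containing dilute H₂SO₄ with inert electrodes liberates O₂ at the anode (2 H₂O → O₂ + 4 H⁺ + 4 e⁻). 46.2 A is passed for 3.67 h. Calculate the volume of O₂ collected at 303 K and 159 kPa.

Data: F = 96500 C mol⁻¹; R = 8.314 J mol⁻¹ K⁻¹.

25.1 L

Q = I·t = 46.20 A × 13212 s = 610400 C.
n(e⁻) = Q/F = 610400 / 96500 = 6.325 mol.
4 electrons are transferred per O₂ molecule, so n(O₂) = 6.325 / 4 = 1.581 mol.
V = nRT/P = (1.581 × 8.314 × 303) / (159 × 10³ Pa) = 0.0251 m³ = 25.1 L.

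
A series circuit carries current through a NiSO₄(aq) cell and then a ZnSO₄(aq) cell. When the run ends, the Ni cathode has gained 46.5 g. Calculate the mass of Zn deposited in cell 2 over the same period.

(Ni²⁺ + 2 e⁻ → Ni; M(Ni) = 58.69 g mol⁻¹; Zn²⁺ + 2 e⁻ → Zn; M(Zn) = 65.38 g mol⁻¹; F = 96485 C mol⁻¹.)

n(Ni) = 46.5 / 58.69 = 0.7923 mol.
Since Ni²⁺ + 2 e⁻ → Ni, n(e⁻) passed = 2 × 0.7923 = 1.585 mol.
Cells in series carry the same charge, so the same 1.585 mol of electrons passes through cell 2.
Zn²⁺ + 2 e⁻ → Zn, so n(Zn) = 1.585 / 2 = 0.7923 mol.
m(Zn) = 0.7923 × 65.38 = 51.8 g.

51.8 g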